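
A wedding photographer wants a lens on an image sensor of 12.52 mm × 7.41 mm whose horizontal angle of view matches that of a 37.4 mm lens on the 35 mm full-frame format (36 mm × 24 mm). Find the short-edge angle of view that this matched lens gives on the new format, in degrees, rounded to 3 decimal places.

31.799°

Equal horizontal AOV ⇒ f₂ = f₁ · 12.52/36 = 37.4 × 0.34778 ≈ 13.0069 mm.
Short-edge AOV on the new format = 2·arctan(7.41 / (2 × 13.0069)) = 2·arctan(0.28485) ≈ 31.7991°.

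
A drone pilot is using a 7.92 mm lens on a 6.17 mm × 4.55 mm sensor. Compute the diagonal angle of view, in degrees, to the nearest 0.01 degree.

Sensor diagonal = √(6.17² + 4.55²) = √58.7714 ≈ 7.6663 mm.
Angle of view α = 2·arctan(d/2f) with d = 7.6663 mm and f = 7.92 mm.
d/2f = 0.48398; arctan(0.48398) ≈ 25.8261°, so α ≈ 51.6522°.

51.65°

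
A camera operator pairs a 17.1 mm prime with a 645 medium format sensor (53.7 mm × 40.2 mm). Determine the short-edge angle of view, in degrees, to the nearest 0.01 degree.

99.22°

Angle of view α = 2·arctan(h/2f) with h = 40.2 mm and f = 17.1 mm.
h/2f = 1.17544; arctan(1.17544) ≈ 49.6106°, so α ≈ 99.2213°.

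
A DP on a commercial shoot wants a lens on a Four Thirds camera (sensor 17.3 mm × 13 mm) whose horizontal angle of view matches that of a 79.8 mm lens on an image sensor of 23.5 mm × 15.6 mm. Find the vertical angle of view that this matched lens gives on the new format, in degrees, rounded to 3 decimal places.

12.628°

Equal horizontal AOV ⇒ f₂ = f₁ · 17.3/23.5 = 79.8 × 0.73617 ≈ 58.7464 mm.
Vertical AOV on the new format = 2·arctan(13 / (2 × 58.7464)) = 2·arctan(0.11065) ≈ 12.6276°.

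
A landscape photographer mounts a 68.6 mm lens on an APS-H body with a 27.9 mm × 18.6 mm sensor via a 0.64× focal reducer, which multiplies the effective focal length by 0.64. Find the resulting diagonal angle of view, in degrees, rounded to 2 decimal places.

Effective focal length f = 68.6 × 0.64 = 43.904 mm.
Sensor diagonal = √(27.9² + 18.6²) = √1124.3700 ≈ 33.5316 mm.
α = 2·arctan(33.532 / (2 × 43.904)) = 2·arctan(0.38187) ≈ 41.8012°.

41.80°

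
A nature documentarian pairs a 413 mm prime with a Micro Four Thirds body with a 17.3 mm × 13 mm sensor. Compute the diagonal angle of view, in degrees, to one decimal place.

Sensor diagonal = √(17.3² + 13²) = √468.2900 ≈ 21.6400 mm.
Angle of view α = 2·arctan(d/2f) with d = 21.6400 mm and f = 413 mm.
d/2f = 0.02620; arctan(0.02620) ≈ 1.5007°, so α ≈ 3.0014°.

3.0°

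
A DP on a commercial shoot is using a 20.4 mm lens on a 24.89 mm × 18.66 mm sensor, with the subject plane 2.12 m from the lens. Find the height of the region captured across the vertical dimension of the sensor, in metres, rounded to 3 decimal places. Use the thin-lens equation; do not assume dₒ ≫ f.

dₒ: 2.12 m = 2120 mm.
Similar triangles through the lens centre give W/dₒ = h/dᵢ; with 1/f = 1/dₒ + 1/dᵢ this gives W = h·(dₒ − f)/f.
W = 18.66 mm × (2120 − 20.4) / 20.4 = 18.66 × 102.9216 ≈ 1920.516 mm = 1.92052 m.

1.921 m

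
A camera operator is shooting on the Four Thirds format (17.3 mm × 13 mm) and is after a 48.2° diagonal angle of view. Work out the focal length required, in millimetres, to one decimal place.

Sensor diagonal = √(17.3² + 13²) = √468.2900 ≈ 21.6400 mm.
From α = 2·arctan(d/2f) we get f = d / (2·tan(α/2)).
With d = 21.6400 mm and α/2 = 24.1°, tan(α/2) ≈ 0.44732, so f ≈ 21.6400 / 0.89464 ≈ 24.1884 mm.

24.2 mm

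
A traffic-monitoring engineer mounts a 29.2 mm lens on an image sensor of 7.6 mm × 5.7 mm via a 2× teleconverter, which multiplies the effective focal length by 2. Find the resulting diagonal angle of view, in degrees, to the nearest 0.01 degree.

Effective focal length f = 29.2 × 2 = 58.4 mm.
Sensor diagonal = √(7.6² + 5.7²) = √90.2500 ≈ 9.5000 mm.
α = 2·arctan(9.500 / (2 × 58.4)) = 2·arctan(0.08134) ≈ 9.2999°.

9.30°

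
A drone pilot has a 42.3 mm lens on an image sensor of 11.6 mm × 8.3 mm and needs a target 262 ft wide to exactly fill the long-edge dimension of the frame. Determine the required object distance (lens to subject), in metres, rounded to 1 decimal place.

W: 262 ft × 304.8 mm/ft = 79857.60 mm.
Magnification m = w/W = dᵢ/dₒ; combined with 1/f = 1/dₒ + 1/dᵢ this gives dₒ = f·(1 + W/w).
dₒ = 42.3 mm × (1 + 79857.6/11.6) = 42.3 × 6885.2756 ≈ 291247.160 mm = 291.247 m.

291.2 m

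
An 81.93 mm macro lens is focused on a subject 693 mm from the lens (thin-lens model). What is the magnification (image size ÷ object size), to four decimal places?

0.1341×

Thin lens: 1/f = 1/dₒ + 1/dᵢ → 1/dᵢ = 1/81.93 − 1/693 = 0.0107625 mm⁻¹, so dᵢ ≈ 92.9149 mm.
Magnification m = dᵢ/dₒ = 92.9149/693 ≈ 0.13408.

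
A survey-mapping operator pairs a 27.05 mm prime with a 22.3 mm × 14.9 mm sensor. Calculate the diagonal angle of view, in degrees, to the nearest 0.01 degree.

Sensor diagonal = √(22.3² + 14.9²) = √719.3000 ≈ 26.8198 mm.
Angle of view α = 2·arctan(d/2f) with d = 26.8198 mm and f = 27.05 mm.
d/2f = 0.49574; arctan(0.49574) ≈ 26.3697°, so α ≈ 52.7393°.

52.74°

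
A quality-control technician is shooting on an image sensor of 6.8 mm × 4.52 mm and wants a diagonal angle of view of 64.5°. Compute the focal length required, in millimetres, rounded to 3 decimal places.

Sensor diagonal = √(6.8² + 4.52²) = √66.6704 ≈ 8.1652 mm.
From α = 2·arctan(d/2f) we get f = d / (2·tan(α/2)).
With d = 8.1652 mm and α/2 = 32.25°, tan(α/2) ≈ 0.63095, so f ≈ 8.1652 / 1.26191 ≈ 6.4705 mm.

6.471 mm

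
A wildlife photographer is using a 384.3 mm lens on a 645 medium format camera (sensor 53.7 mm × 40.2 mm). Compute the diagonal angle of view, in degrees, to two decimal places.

9.98°

Sensor diagonal = √(53.7² + 40.2²) = √4499.7300 ≈ 67.0800 mm.
Angle of view α = 2·arctan(d/2f) with d = 67.0800 mm and f = 384.3 mm.
d/2f = 0.08728; arctan(0.08728) ≈ 4.9879°, so α ≈ 9.9758°.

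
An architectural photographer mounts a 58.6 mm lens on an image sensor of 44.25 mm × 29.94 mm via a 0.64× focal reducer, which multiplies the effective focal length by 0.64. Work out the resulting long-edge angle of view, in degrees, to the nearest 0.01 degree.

61.08°

Effective focal length f = 58.6 × 0.64 = 37.504 mm.
α = 2·arctan(44.25 / (2 × 37.504)) = 2·arctan(0.58994) ≈ 61.0759°.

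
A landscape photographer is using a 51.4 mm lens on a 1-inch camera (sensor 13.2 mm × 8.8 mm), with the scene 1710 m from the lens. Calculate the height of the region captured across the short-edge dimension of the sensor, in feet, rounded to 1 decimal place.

960.5 ft

dₒ: 1710 m = 1.71e+06 mm.
Similar triangles through the lens centre give W/dₒ = h/dᵢ; with 1/f = 1/dₒ + 1/dᵢ this gives W = h·(dₒ − f)/f.
W = 8.8 mm × (1.71e+06 − 51.4) / 51.4 = 8.8 × 33267.4825 ≈ 292753.846 mm = 292753.846/304.8 ft = 960.479 ft.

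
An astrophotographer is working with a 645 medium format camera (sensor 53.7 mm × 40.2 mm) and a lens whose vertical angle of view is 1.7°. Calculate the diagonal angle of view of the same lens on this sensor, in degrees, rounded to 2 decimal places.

From the vertical AOV: f = 40.2 / (2·tan(0.85°)) = 40.2 / 0.02967 ≈ 1354.7773 mm.
Sensor diagonal = √(53.7² + 40.2²) = √4499.7300 ≈ 67.0800 mm.
Diagonal AOV = 2·arctan(67.0800 / (2 × 1354.7773)) = 2·arctan(0.02476) ≈ 2.8363°.

2.84°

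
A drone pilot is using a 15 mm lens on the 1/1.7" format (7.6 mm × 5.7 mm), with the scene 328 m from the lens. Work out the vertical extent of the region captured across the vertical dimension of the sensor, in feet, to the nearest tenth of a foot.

dₒ: 328 m = 328000 mm.
Similar triangles through the lens centre give W/dₒ = h/dᵢ; with 1/f = 1/dₒ + 1/dᵢ this gives W = h·(dₒ − f)/f.
W = 5.7 mm × (328000 − 15) / 15 = 5.7 × 21865.6667 ≈ 124634.300 mm = 124634.300/304.8 ft = 408.905 ft.

408.9 ft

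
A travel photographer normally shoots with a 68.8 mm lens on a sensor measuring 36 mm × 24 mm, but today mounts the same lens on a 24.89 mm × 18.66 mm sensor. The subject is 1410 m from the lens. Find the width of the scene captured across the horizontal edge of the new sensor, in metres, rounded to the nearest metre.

510 m

The focal length stays 68.8 mm; the relevant sensor dimension is now w = 24.89 mm. Object distance dₒ = 1410 m = 1.41e+06 mm.
Thin-lens field width W = w·(dₒ − f)/f = 24.89 × (1.41e+06 − 68.8)/68.8 ≈ 510075.401 mm = 510.075 m.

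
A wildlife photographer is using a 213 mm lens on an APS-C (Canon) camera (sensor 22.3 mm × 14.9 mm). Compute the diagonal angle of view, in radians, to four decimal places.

Sensor diagonal = √(22.3² + 14.9²) = √719.3000 ≈ 26.8198 mm.
Angle of view α = 2·arctan(d/2f) with d = 26.8198 mm and f = 213 mm.
d/2f = 0.06296; arctan(0.06296) ≈ 0.0629 rad, so α ≈ 0.1257 rad.

0.1257 rad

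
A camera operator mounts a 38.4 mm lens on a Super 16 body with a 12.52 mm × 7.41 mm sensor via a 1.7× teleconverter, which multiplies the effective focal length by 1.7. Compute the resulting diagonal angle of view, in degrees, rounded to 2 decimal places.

12.72°

Effective focal length f = 38.4 × 1.7 = 65.28 mm.
Sensor diagonal = √(12.52² + 7.41²) = √211.6585 ≈ 14.5485 mm.
α = 2·arctan(14.548 / (2 × 65.28)) = 2·arctan(0.11143) ≈ 12.7166°.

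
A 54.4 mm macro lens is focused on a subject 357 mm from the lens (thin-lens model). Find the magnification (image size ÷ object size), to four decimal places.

Thin lens: 1/f = 1/dₒ + 1/dᵢ → 1/dᵢ = 1/54.4 − 1/357 = 0.0155812 mm⁻¹, so dᵢ ≈ 64.1798 mm.
Magnification m = dᵢ/dₒ = 64.1798/357 ≈ 0.17978.

0.1798×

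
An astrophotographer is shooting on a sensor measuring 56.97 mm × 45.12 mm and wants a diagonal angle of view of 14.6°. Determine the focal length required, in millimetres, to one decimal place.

Sensor diagonal = √(56.97² + 45.12²) = √5281.3953 ≈ 72.6732 mm.
From α = 2·arctan(d/2f) we get f = d / (2·tan(α/2)).
With d = 72.6732 mm and α/2 = 7.3°, tan(α/2) ≈ 0.12810, so f ≈ 72.6732 / 0.25621 ≈ 283.6516 mm.

283.7 mm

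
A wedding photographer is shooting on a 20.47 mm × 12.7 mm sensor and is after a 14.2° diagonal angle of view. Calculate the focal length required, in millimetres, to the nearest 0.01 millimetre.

Sensor diagonal = √(20.47² + 12.7²) = √580.3109 ≈ 24.0896 mm.
From α = 2·arctan(d/2f) we get f = d / (2·tan(α/2)).
With d = 24.0896 mm and α/2 = 7.1°, tan(α/2) ≈ 0.12456, so f ≈ 24.0896 / 0.24911 ≈ 96.7016 mm.

96.70 mm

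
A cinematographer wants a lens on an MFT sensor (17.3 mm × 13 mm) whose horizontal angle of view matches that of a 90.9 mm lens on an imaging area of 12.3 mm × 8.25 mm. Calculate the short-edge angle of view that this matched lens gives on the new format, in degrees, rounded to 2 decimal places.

Equal horizontal AOV ⇒ f₂ = f₁ · 17.3/12.3 = 90.9 × 1.40650 ≈ 127.8512 mm.
Short-edge AOV on the new format = 2·arctan(13 / (2 × 127.8512)) = 2·arctan(0.05084) ≈ 5.8209°.

5.82°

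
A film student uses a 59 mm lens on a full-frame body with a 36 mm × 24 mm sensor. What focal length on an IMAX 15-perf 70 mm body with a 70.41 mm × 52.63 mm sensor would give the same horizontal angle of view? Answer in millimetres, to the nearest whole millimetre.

Equal angle of view means equal width/f ratio, so f₂ = f₁ · (width₂/width₁) = 59 × 70.41/36.
f₂ = 59 × 1.95583 ≈ 115.394 mm.

115 mm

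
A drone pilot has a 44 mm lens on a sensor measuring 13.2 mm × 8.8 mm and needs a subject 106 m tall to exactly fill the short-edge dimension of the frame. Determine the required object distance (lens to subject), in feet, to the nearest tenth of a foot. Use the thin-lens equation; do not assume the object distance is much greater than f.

1739.0 ft

W: 106 m = 106000 mm.
Magnification m = h/W = dᵢ/dₒ; combined with 1/f = 1/dₒ + 1/dᵢ this gives dₒ = f·(1 + W/h).
dₒ = 44 mm × (1 + 106000/8.8) = 44 × 12046.4545 ≈ 530044.000 mm = 530044.000/304.8 ft = 1738.99 ft.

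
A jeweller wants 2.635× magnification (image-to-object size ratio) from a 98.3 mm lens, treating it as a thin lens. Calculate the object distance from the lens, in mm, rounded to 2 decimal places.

135.61 mm

With m = dᵢ/dₒ and 1/f = 1/dₒ + 1/dᵢ, substituting dᵢ = m·dₒ gives 1/f = (1 + 1/m)/dₒ, hence dₒ = f·(1 + 1/m).
dₒ = 98.3 × (1 + 1/2.635) = 98.3 × 1.37951 ≈ 135.606 mm.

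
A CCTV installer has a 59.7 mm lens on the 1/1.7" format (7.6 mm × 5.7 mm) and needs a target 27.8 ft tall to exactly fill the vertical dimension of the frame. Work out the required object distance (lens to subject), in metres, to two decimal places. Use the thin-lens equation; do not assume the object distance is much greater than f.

W: 27.8 ft × 304.8 mm/ft = 8473.44 mm.
Magnification m = h/W = dᵢ/dₒ; combined with 1/f = 1/dₒ + 1/dᵢ this gives dₒ = f·(1 + W/h).
dₒ = 59.7 mm × (1 + 8473.44/5.7) = 59.7 × 1487.5684 ≈ 88807.832 mm = 88.8078 m.

88.81 m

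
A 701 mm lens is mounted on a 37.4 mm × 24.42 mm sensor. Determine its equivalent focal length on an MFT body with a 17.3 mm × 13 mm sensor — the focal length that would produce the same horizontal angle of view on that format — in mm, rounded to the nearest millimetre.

Equal angle of view means equal width/f ratio, so f₂ = f₁ · (width₂/width₁) = 701 × 17.3/37.4.
f₂ = 701 × 0.46257 ≈ 324.259 mm.

324 mm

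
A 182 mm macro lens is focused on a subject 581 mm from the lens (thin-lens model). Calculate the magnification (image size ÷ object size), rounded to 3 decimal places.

0.456×

Thin lens: 1/f = 1/dₒ + 1/dᵢ → 1/dᵢ = 1/182 − 1/581 = 0.0037733 mm⁻¹, so dᵢ ≈ 265.0175 mm.
Magnification m = dᵢ/dₒ = 265.0175/581 ≈ 0.45614.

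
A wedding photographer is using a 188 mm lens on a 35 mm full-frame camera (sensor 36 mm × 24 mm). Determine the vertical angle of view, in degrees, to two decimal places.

Angle of view α = 2·arctan(h/2f) with h = 24 mm and f = 188 mm.
h/2f = 0.06383; arctan(0.06383) ≈ 3.6522°, so α ≈ 7.3044°.

7.30°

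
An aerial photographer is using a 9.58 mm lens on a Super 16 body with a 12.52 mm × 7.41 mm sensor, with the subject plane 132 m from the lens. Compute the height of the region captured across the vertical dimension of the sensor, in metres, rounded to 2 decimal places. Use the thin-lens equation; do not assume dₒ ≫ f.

102.09 m

dₒ: 132 m = 132000 mm.
Similar triangles through the lens centre give W/dₒ = h/dᵢ; with 1/f = 1/dₒ + 1/dᵢ this gives W = h·(dₒ − f)/f.
W = 7.41 mm × (132000 − 9.58) / 9.58 = 7.41 × 13777.7056 ≈ 102092.799 mm = 102.093 m.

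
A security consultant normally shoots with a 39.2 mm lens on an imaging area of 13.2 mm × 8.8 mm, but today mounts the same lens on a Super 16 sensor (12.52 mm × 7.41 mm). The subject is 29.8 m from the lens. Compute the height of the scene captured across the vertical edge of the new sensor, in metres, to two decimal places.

5.63 m

The focal length stays 39.2 mm; the relevant sensor dimension is now h = 7.41 mm. Object distance dₒ = 29.8 m = 29800 mm.
Thin-lens field height W = h·(dₒ − f)/f = 7.41 × (29800 − 39.2)/39.2 ≈ 5625.702 mm = 5.6257 m.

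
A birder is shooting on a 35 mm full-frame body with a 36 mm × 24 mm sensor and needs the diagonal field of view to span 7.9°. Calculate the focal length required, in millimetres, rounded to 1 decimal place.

313.3 mm

Sensor diagonal = √(36² + 24²) = √1872.0000 ≈ 43.2666 mm.
From α = 2·arctan(d/2f) we get f = d / (2·tan(α/2)).
With d = 43.2666 mm and α/2 = 3.95°, tan(α/2) ≈ 0.06905, so f ≈ 43.2666 / 0.13810 ≈ 313.2995 mm.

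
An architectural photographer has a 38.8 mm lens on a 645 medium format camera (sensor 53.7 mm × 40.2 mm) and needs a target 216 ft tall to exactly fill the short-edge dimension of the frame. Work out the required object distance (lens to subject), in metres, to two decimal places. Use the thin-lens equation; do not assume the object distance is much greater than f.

63.58 m

W: 216 ft × 304.8 mm/ft = 65836.80 mm.
Magnification m = h/W = dᵢ/dₒ; combined with 1/f = 1/dₒ + 1/dᵢ this gives dₒ = f·(1 + W/h).
dₒ = 38.8 mm × (1 + 65836.8/40.2) = 38.8 × 1638.7313 ≈ 63582.774 mm = 63.5828 m.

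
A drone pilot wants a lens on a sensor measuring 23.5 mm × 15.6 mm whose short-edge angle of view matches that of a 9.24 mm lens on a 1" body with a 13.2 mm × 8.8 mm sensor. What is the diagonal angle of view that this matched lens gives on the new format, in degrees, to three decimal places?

Equal short-edge AOV ⇒ f₂ = f₁ · 15.6/8.8 = 9.24 × 1.77273 ≈ 16.3800 mm.
Sensor diagonal = √(23.5² + 15.6²) = √795.6100 ≈ 28.2066 mm.
Diagonal AOV on the new format = 2·arctan(28.2066 / (2 × 16.3800)) = 2·arctan(0.86101) ≈ 81.4573°.

81.457°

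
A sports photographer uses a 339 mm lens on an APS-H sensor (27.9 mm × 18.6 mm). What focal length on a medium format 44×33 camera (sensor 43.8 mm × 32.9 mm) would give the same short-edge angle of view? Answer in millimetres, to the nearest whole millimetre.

600 mm

Equal angle of view means equal height/f ratio, so f₂ = f₁ · (height₂/height₁) = 339 × 32.9/18.6.
f₂ = 339 × 1.76882 ≈ 599.629 mm.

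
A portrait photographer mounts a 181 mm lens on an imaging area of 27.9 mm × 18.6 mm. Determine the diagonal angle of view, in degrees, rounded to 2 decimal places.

Sensor diagonal = √(27.9² + 18.6²) = √1124.3700 ≈ 33.5316 mm.
Angle of view α = 2·arctan(d/2f) with d = 33.5316 mm and f = 181 mm.
d/2f = 0.09263; arctan(0.09263) ≈ 5.2921°, so α ≈ 10.5843°.

10.58°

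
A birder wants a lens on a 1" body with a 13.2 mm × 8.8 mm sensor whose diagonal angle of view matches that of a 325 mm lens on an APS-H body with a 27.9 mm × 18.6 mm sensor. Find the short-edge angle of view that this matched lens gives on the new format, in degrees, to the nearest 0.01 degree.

3.28°

Sensor diagonal = √(27.9² + 18.6²) = √1124.3700 ≈ 33.5316 mm.
Sensor diagonal = √(13.2² + 8.8²) = √251.6800 ≈ 15.8644 mm.
Equal diagonal AOV ⇒ f₂ = f₁ · 15.8644/33.5316 = 325 × 0.47312 ≈ 153.7634 mm.
Short-edge AOV on the new format = 2·arctan(8.8 / (2 × 153.7634)) = 2·arctan(0.02862) ≈ 3.2782°.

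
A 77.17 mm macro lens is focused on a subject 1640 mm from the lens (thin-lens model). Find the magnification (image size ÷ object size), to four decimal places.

Thin lens: 1/f = 1/dₒ + 1/dᵢ → 1/dᵢ = 1/77.17 − 1/1640 = 0.0123486 mm⁻¹, so dᵢ ≈ 80.9805 mm.
Magnification m = dᵢ/dₒ = 80.9805/1640 ≈ 0.04938.

0.0494×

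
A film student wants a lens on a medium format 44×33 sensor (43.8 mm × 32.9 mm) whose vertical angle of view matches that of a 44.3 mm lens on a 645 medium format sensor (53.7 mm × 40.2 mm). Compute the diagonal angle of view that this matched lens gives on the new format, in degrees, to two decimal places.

74.14°

Equal vertical AOV ⇒ f₂ = f₁ · 32.9/40.2 = 44.3 × 0.81841 ≈ 36.2555 mm.
Sensor diagonal = √(43.8² + 32.9²) = √3000.8500 ≈ 54.7800 mm.
Diagonal AOV on the new format = 2·arctan(54.7800 / (2 × 36.2555)) = 2·arctan(0.75547) ≈ 74.1401°.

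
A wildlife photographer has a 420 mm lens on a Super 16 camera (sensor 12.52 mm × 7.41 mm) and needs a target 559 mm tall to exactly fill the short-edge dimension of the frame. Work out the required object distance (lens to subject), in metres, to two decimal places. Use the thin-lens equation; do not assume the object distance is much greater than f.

Magnification m = h/W = dᵢ/dₒ; combined with 1/f = 1/dₒ + 1/dᵢ this gives dₒ = f·(1 + W/h).
dₒ = 420 mm × (1 + 559/7.41) = 420 × 76.4386 ≈ 32104.211 mm = 32.1042 m.

32.10 m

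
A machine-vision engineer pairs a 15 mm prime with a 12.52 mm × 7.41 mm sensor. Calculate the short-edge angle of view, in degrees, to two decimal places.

27.75°

Angle of view α = 2·arctan(h/2f) with h = 7.41 mm and f = 15 mm.
h/2f = 0.24700; arctan(0.24700) ≈ 13.8744°, so α ≈ 27.7487°.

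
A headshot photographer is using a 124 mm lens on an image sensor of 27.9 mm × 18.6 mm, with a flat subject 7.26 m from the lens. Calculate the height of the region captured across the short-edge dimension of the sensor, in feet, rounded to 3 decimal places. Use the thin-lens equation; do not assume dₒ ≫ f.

dₒ: 7.26 m = 7260 mm.
Similar triangles through the lens centre give W/dₒ = h/dᵢ; with 1/f = 1/dₒ + 1/dᵢ this gives W = h·(dₒ − f)/f.
W = 18.6 mm × (7260 − 124) / 124 = 18.6 × 57.5484 ≈ 1070.400 mm = 1070.400/304.8 ft = 3.51181 ft.

3.512 ft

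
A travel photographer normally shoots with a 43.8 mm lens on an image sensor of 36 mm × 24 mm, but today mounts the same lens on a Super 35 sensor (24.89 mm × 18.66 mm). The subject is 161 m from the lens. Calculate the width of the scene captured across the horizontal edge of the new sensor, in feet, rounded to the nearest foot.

The focal length stays 43.8 mm; the relevant sensor dimension is now w = 24.89 mm. Object distance dₒ = 161 m = 161000 mm.
Thin-lens field width W = w·(dₒ − f)/f = 24.89 × (161000 − 43.8)/43.8 ≈ 91465.749 mm = 91465.749/304.8 ft = 300.084 ft.

300 ft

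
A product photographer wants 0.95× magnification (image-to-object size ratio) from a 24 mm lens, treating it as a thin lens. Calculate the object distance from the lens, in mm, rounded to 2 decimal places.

With m = dᵢ/dₒ and 1/f = 1/dₒ + 1/dᵢ, substituting dᵢ = m·dₒ gives 1/f = (1 + 1/m)/dₒ, hence dₒ = f·(1 + 1/m).
dₒ = 24 × (1 + 1/0.95) = 24 × 2.05263 ≈ 49.263 mm.

49.26 mm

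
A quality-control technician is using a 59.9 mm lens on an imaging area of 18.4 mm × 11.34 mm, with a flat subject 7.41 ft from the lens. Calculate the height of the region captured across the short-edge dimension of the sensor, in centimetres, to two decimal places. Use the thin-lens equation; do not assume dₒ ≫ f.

dₒ: 7.41 ft × 304.8 mm/ft = 2258.57 mm.
Similar triangles through the lens centre give W/dₒ = h/dᵢ; with 1/f = 1/dₒ + 1/dᵢ this gives W = h·(dₒ − f)/f.
W = 11.34 mm × (2258.57 − 59.9) / 59.9 = 11.34 × 36.7056 ≈ 416.242 mm = 41.6242 cm.

41.62 cm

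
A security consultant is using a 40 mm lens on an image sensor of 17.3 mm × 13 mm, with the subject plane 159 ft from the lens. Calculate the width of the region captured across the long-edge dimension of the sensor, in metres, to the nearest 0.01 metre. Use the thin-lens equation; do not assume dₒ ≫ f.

dₒ: 159 ft × 304.8 mm/ft = 48463.20 mm.
Similar triangles through the lens centre give W/dₒ = w/dᵢ; with 1/f = 1/dₒ + 1/dᵢ this gives W = w·(dₒ − f)/f.
W = 17.3 mm × (48463.2 − 40) / 40 = 17.3 × 1210.5800 ≈ 20943.033 mm = 20.943 m.

20.94 m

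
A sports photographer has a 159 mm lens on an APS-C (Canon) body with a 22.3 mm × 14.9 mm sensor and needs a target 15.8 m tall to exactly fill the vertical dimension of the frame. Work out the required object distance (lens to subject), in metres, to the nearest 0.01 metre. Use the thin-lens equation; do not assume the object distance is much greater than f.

W: 15.8 m = 15800 mm.
Magnification m = h/W = dᵢ/dₒ; combined with 1/f = 1/dₒ + 1/dᵢ this gives dₒ = f·(1 + W/h).
dₒ = 159 mm × (1 + 15800/14.9) = 159 × 1061.4027 ≈ 168763.027 mm = 168.763 m.

168.76 m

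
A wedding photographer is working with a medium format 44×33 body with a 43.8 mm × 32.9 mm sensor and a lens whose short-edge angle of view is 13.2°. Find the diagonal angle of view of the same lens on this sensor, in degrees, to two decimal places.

From the short-edge AOV: f = 32.9 / (2·tan(6.6°)) = 32.9 / 0.23141 ≈ 142.1732 mm.
Sensor diagonal = √(43.8² + 32.9²) = √3000.8500 ≈ 54.7800 mm.
Diagonal AOV = 2·arctan(54.7800 / (2 × 142.1732)) = 2·arctan(0.19265) ≈ 21.8091°.

21.81°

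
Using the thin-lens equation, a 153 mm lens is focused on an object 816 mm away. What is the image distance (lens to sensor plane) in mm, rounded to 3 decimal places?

1/dᵢ = 1/f − 1/dₒ = 1/153 − 1/816 = 0.0053105 mm⁻¹.
dᵢ = 1/0.0053105 ≈ 188.3077 mm.

188.308 mm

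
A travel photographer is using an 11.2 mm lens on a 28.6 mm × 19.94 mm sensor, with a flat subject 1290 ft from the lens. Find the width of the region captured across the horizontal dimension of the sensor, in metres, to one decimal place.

dₒ: 1290 ft × 304.8 mm/ft = 393191.99 mm.
Similar triangles through the lens centre give W/dₒ = w/dᵢ; with 1/f = 1/dₒ + 1/dᵢ this gives W = w·(dₒ − f)/f.
W = 28.6 mm × (393192 − 11.2) / 11.2 = 28.6 × 35105.4274 ≈ 1004015.225 mm = 1004.02 m.

1004.0 m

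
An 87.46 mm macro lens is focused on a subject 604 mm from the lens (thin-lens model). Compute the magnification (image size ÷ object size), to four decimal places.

Thin lens: 1/f = 1/dₒ + 1/dᵢ → 1/dᵢ = 1/87.46 − 1/604 = 0.0097782 mm⁻¹, so dᵢ ≈ 102.2686 mm.
Magnification m = dᵢ/dₒ = 102.2686/604 ≈ 0.16932.

0.1693×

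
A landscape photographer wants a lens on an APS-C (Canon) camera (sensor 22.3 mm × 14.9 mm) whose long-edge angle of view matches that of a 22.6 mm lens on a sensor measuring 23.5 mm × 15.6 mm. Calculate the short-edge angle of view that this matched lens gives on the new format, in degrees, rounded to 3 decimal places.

38.313°

Equal long-edge AOV ⇒ f₂ = f₁ · 22.3/23.5 = 22.6 × 0.94894 ≈ 21.4460 mm.
Short-edge AOV on the new format = 2·arctan(14.9 / (2 × 21.4460)) = 2·arctan(0.34738) ≈ 38.3129°.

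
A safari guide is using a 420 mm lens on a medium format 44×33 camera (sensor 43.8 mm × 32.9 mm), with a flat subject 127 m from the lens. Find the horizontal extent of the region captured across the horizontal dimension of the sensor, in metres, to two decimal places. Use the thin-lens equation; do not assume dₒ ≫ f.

13.20 m

dₒ: 127 m = 127000 mm.
Similar triangles through the lens centre give W/dₒ = w/dᵢ; with 1/f = 1/dₒ + 1/dᵢ this gives W = w·(dₒ − f)/f.
W = 43.8 mm × (127000 − 420) / 420 = 43.8 × 301.3810 ≈ 13200.486 mm = 13.2005 m.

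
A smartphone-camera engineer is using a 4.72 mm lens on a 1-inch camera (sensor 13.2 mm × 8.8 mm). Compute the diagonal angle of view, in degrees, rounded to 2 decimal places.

118.49°

Sensor diagonal = √(13.2² + 8.8²) = √251.6800 ≈ 15.8644 mm.
Angle of view α = 2·arctan(d/2f) with d = 15.8644 mm and f = 4.72 mm.
d/2f = 1.68055; arctan(1.68055) ≈ 59.2456°, so α ≈ 118.4912°.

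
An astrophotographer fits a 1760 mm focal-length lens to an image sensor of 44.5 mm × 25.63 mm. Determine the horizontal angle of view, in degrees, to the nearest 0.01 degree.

Angle of view α = 2·arctan(w/2f) with w = 44.5 mm and f = 1760 mm.
w/2f = 0.01264; arctan(0.01264) ≈ 0.7243°, so α ≈ 1.4486°.

1.45°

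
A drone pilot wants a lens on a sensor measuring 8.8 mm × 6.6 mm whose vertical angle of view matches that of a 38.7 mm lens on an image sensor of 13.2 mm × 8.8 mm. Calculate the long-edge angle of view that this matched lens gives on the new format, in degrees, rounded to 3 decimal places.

Equal vertical AOV ⇒ f₂ = f₁ · 6.6/8.8 = 38.7 × 0.75000 ≈ 29.0250 mm.
Long-edge AOV on the new format = 2·arctan(8.8 / (2 × 29.0250)) = 2·arctan(0.15159) ≈ 17.2401°.

17.240°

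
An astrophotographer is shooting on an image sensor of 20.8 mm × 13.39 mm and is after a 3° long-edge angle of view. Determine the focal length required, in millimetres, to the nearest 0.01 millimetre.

From α = 2·arctan(w/2f) we get f = w / (2·tan(α/2)).
With w = 20.8 mm and α/2 = 1.5°, tan(α/2) ≈ 0.02619, so f ≈ 20.8 / 0.05237 ≈ 397.1600 mm.

397.16 mm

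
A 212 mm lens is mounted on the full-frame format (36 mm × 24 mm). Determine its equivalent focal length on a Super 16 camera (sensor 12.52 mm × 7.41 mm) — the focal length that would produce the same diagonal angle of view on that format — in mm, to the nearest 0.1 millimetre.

Sensor diagonal = √(36² + 24²) = √1872.0000 ≈ 43.2666 mm.
Sensor diagonal = √(12.52² + 7.41²) = √211.6585 ≈ 14.5485 mm.
Equal angle of view means equal diagonal/f ratio, so f₂ = f₁ · (diagonal₂/diagonal₁) = 212 × 14.5485/43.2666.
f₂ = 212 × 0.33625 ≈ 71.285 mm.

71.3 mm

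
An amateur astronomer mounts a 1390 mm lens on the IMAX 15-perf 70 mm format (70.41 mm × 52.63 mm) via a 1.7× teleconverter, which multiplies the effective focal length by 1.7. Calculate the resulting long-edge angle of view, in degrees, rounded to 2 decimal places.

1.71°

Effective focal length f = 1390 × 1.7 = 2363 mm.
α = 2·arctan(70.41 / (2 × 2363)) = 2·arctan(0.01490) ≈ 1.7071°.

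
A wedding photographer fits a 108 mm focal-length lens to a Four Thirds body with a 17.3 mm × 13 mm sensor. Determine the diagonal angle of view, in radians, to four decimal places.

0.1997 rad

Sensor diagonal = √(17.3² + 13²) = √468.2900 ≈ 21.6400 mm.
Angle of view α = 2·arctan(d/2f) with d = 21.6400 mm and f = 108 mm.
d/2f = 0.10019; arctan(0.10019) ≈ 0.0999 rad, so α ≈ 0.1997 rad.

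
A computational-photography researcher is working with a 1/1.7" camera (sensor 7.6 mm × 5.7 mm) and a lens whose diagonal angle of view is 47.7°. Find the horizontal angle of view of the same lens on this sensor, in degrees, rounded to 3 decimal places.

Sensor diagonal = √(7.6² + 5.7²) = √90.2500 ≈ 9.5000 mm.
From the diagonal AOV: f = 9.5000 / (2·tan(23.85°)) = 9.5000 / 0.88419 ≈ 10.7443 mm.
Horizontal AOV = 2·arctan(7.6 / (2 × 10.7443)) = 2·arctan(0.35368) ≈ 38.9550°.

38.955°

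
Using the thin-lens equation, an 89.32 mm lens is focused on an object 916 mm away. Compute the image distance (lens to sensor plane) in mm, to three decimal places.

98.971 mm

1/dᵢ = 1/f − 1/dₒ = 1/89.32 − 1/916 = 0.0101040 mm⁻¹.
dᵢ = 1/0.0101040 ≈ 98.9707 mm.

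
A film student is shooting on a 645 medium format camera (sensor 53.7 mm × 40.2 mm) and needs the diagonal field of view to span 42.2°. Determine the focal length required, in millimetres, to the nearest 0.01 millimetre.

86.92 mm

Sensor diagonal = √(53.7² + 40.2²) = √4499.7300 ≈ 67.0800 mm.
From α = 2·arctan(d/2f) we get f = d / (2·tan(α/2)).
With d = 67.0800 mm and α/2 = 21.1°, tan(α/2) ≈ 0.38587, so f ≈ 67.0800 / 0.77174 ≈ 86.9210 mm.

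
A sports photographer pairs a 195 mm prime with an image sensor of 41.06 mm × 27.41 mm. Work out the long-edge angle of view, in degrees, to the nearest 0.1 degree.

12.0°

Angle of view α = 2·arctan(w/2f) with w = 41.06 mm and f = 195 mm.
w/2f = 0.10528; arctan(0.10528) ≈ 6.0101°, so α ≈ 12.0202°.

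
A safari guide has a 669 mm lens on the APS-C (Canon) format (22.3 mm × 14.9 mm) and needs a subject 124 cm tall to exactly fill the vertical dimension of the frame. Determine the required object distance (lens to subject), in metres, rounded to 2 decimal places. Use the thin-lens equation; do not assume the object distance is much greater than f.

W: 124 cm = 1240 mm.
Magnification m = h/W = dᵢ/dₒ; combined with 1/f = 1/dₒ + 1/dᵢ this gives dₒ = f·(1 + W/h).
dₒ = 669 mm × (1 + 1240/14.9) = 669 × 84.2215 ≈ 56344.168 mm = 56.3442 m.

56.34 m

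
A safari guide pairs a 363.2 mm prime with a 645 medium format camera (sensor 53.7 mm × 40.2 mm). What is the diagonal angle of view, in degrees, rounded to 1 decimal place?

10.6°

Sensor diagonal = √(53.7² + 40.2²) = √4499.7300 ≈ 67.0800 mm.
Angle of view α = 2·arctan(d/2f) with d = 67.0800 mm and f = 363.2 mm.
d/2f = 0.09235; arctan(0.09235) ≈ 5.2761°, so α ≈ 10.5521°.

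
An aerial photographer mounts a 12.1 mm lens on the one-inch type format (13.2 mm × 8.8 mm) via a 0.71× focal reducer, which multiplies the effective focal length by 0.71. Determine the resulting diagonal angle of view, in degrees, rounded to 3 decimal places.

Effective focal length f = 12.1 × 0.71 = 8.591 mm.
Sensor diagonal = √(13.2² + 8.8²) = √251.6800 ≈ 15.8644 mm.
α = 2·arctan(15.864 / (2 × 8.591)) = 2·arctan(0.92332) ≈ 85.4336°.

85.434°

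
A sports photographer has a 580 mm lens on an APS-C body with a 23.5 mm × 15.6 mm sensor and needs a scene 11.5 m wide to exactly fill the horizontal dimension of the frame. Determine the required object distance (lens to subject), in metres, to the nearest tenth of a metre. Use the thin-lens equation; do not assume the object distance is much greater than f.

284.4 m

W: 11.5 m = 11500 mm.
Magnification m = w/W = dᵢ/dₒ; combined with 1/f = 1/dₒ + 1/dᵢ this gives dₒ = f·(1 + W/w).
dₒ = 580 mm × (1 + 11500/23.5) = 580 × 490.3617 ≈ 284409.787 mm = 284.41 m.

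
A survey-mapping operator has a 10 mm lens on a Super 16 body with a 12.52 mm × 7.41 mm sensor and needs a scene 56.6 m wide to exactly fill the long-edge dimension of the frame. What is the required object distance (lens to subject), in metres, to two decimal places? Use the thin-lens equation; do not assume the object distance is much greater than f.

45.22 m

W: 56.6 m = 56600 mm.
Magnification m = w/W = dᵢ/dₒ; combined with 1/f = 1/dₒ + 1/dᵢ this gives dₒ = f·(1 + W/w).
dₒ = 10 mm × (1 + 56600/12.52) = 10 × 4521.7668 ≈ 45217.668 mm = 45.2177 m.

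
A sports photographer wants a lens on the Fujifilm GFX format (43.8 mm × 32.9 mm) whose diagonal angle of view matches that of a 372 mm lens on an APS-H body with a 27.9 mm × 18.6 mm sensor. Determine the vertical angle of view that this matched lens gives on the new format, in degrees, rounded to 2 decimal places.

3.10°

Sensor diagonal = √(27.9² + 18.6²) = √1124.3700 ≈ 33.5316 mm.
Sensor diagonal = √(43.8² + 32.9²) = √3000.8500 ≈ 54.7800 mm.
Equal diagonal AOV ⇒ f₂ = f₁ · 54.7800/33.5316 = 372 × 1.63368 ≈ 607.7297 mm.
Vertical AOV on the new format = 2·arctan(32.9 / (2 × 607.7297)) = 2·arctan(0.02707) ≈ 3.1010°.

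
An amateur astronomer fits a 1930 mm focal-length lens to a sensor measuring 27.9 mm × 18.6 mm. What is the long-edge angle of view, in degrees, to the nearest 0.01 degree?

Angle of view α = 2·arctan(w/2f) with w = 27.9 mm and f = 1930 mm.
w/2f = 0.00723; arctan(0.00723) ≈ 0.4141°, so α ≈ 0.8283°.

0.83°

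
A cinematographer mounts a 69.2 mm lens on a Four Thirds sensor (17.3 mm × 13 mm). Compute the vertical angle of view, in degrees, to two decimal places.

Angle of view α = 2·arctan(h/2f) with h = 13 mm and f = 69.2 mm.
h/2f = 0.09393; arctan(0.09393) ≈ 5.3661°, so α ≈ 10.7322°.

10.73°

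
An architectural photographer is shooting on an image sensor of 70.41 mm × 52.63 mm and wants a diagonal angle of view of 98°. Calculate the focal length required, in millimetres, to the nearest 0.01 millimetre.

Sensor diagonal = √(70.41² + 52.63²) = √7727.4850 ≈ 87.9061 mm.
From α = 2·arctan(d/2f) we get f = d / (2·tan(α/2)).
With d = 87.9061 mm and α/2 = 49°, tan(α/2) ≈ 1.15037, so f ≈ 87.9061 / 2.30074 ≈ 38.2078 mm.

38.21 mm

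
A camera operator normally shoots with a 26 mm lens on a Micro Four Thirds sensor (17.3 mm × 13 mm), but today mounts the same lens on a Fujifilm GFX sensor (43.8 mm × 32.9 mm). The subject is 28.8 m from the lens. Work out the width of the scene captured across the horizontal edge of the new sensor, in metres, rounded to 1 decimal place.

48.5 m

The focal length stays 26 mm; the relevant sensor dimension is now w = 43.8 mm. Object distance dₒ = 28.8 m = 28800 mm.
Thin-lens field width W = w·(dₒ − f)/f = 43.8 × (28800 − 26)/26 ≈ 48473.123 mm = 48.4731 m.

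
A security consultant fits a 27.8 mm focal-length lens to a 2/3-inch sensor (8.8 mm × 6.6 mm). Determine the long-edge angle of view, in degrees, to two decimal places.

Angle of view α = 2·arctan(w/2f) with w = 8.8 mm and f = 27.8 mm.
w/2f = 0.15827; arctan(0.15827) ≈ 8.9938°, so α ≈ 17.9876°.

17.99°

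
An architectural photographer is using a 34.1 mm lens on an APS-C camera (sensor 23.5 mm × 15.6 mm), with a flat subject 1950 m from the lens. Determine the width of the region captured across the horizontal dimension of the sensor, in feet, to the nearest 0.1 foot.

dₒ: 1950 m = 1.95e+06 mm.
Similar triangles through the lens centre give W/dₒ = w/dᵢ; with 1/f = 1/dₒ + 1/dᵢ this gives W = w·(dₒ − f)/f.
W = 23.5 mm × (1.95e+06 − 34.1) / 34.1 = 23.5 × 57183.7507 ≈ 1343818.142 mm = 1343818.142/304.8 ft = 4408.85 ft.

4408.9 ft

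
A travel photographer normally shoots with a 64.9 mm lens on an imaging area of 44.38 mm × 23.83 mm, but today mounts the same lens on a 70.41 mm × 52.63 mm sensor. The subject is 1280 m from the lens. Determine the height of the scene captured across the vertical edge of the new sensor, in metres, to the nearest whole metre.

The focal length stays 64.9 mm; the relevant sensor dimension is now h = 52.63 mm. Object distance dₒ = 1280 m = 1.28e+06 mm.
Thin-lens field height W = h·(dₒ − f)/f = 52.63 × (1.28e+06 − 64.9)/64.9 ≈ 1037950.452 mm = 1037.95 m.

1038 m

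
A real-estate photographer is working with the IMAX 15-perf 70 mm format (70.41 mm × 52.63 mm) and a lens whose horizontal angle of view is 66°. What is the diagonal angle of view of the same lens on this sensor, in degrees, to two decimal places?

78.07°

From the horizontal AOV: f = 70.41 / (2·tan(33°)) = 70.41 / 1.29882 ≈ 54.2109 mm.
Sensor diagonal = √(70.41² + 52.63²) = √7727.4850 ≈ 87.9061 mm.
Diagonal AOV = 2·arctan(87.9061 / (2 × 54.2109)) = 2·arctan(0.81078) ≈ 78.0688°.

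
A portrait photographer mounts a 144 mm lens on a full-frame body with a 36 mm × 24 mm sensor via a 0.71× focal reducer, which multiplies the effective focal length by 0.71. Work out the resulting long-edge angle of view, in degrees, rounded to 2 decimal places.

19.97°

Effective focal length f = 144 × 0.71 = 102.24 mm.
α = 2·arctan(36 / (2 × 102.24)) = 2·arctan(0.17606) ≈ 19.9699°.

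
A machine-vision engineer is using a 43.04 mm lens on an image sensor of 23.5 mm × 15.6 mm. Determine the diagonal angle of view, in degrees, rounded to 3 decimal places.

Sensor diagonal = √(23.5² + 15.6²) = √795.6100 ≈ 28.2066 mm.
Angle of view α = 2·arctan(d/2f) with d = 28.2066 mm and f = 43.04 mm.
d/2f = 0.32768; arctan(0.32768) ≈ 18.1429°, so α ≈ 36.2857°.

36.286°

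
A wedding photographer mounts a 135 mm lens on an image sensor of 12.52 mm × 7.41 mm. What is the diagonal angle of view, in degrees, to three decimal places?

Sensor diagonal = √(12.52² + 7.41²) = √211.6585 ≈ 14.5485 mm.
Angle of view α = 2·arctan(d/2f) with d = 14.5485 mm and f = 135 mm.
d/2f = 0.05388; arctan(0.05388) ≈ 3.0843°, so α ≈ 6.1686°.

6.169°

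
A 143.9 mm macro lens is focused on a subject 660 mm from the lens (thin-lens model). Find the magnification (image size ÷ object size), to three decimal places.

Thin lens: 1/f = 1/dₒ + 1/dᵢ → 1/dᵢ = 1/143.9 − 1/660 = 0.0054341 mm⁻¹, so dᵢ ≈ 184.0225 mm.
Magnification m = dᵢ/dₒ = 184.0225/660 ≈ 0.27882.

0.279×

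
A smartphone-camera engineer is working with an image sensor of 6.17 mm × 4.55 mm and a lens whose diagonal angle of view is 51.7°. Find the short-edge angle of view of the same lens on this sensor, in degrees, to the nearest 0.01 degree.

32.09°

Sensor diagonal = √(6.17² + 4.55²) = √58.7714 ≈ 7.6663 mm.
From the diagonal AOV: f = 7.6663 / (2·tan(25.85°)) = 7.6663 / 0.96899 ≈ 7.9116 mm.
Short-edge AOV = 2·arctan(4.55 / (2 × 7.9116)) = 2·arctan(0.28755) ≈ 32.0855°.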